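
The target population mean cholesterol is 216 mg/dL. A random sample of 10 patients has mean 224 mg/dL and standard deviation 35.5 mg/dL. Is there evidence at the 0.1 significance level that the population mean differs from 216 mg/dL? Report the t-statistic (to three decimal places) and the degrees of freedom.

H0: μ = 216; H1: μ ≠ 216 (one-sample t-test, two-sided).
t = (x̄ − μ₀)/(s/√n) = (224 − 216)/(35.5/√10) = 0.713
df = n − 1 = 9
Two-sided p-value ≈ 0.4941
Since p ≈ 0.4941 > α = 0.1, fail to reject H0; the evidence is not statistically significant.

t = 0.713, df = 9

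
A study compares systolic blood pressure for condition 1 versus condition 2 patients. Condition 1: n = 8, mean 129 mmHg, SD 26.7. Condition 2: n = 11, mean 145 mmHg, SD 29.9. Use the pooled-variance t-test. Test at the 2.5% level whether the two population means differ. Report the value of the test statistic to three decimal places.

-1.203

Let group 1 = condition 1, group 2 = condition 2. H0: μ_1 = μ_2; H1: μ_1 ≠ μ_2 (two-sample pooled-variance t-test, two-sided).
s_p² = [(8−1)·26.7² + (11−1)·29.9²]/(8+11−2) = 819.431
t = (129 − 145)/√[819.431·(1/8 + 1/11)] = -1.203
df = n₁ + n₂ − 2 = 17
Two-sided p-value ≈ 0.2455
Since p ≈ 0.2455 > α = 0.025, fail to reject H0; the evidence is not statistically significant.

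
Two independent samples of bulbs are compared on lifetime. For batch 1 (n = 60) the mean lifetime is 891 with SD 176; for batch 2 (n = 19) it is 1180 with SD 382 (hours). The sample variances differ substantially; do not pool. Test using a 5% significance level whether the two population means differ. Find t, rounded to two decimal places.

-3.19

Let group 1 = batch 1, group 2 = batch 2. H0: μ_1 = μ_2; H1: μ_1 ≠ μ_2 (Welch's two-sample t-test, two-sided).
t = (x̄_1 − x̄_2)/√(s_1²/n_1 + s_2²/n_2) = (891 − 1180)/√(176²/60 + 382²/19) = -3.19
Welch–Satterthwaite df ≈ 20.47
Two-sided p-value ≈ 0.004
Since p ≈ 0.004 < α = 0.05, reject H0; the data support H1.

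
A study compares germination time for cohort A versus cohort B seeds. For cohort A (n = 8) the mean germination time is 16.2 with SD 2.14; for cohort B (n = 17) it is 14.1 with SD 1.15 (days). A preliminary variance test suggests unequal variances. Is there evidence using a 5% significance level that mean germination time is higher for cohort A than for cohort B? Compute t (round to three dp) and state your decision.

Let group 1 = cohort A, group 2 = cohort B. H0: μ_1 = μ_2; H1: μ_1 > μ_2 (Welch's two-sample t-test, right-tailed).
t = (x̄_1 − x̄_2)/√(s_1²/n_1 + s_2²/n_2) = (16.2 − 14.1)/√(2.14²/8 + 1.15²/17) = 2.604
Welch–Satterthwaite df ≈ 8.96
p-value = P(T ≥ 2.604) ≈ 0.014
Since p ≈ 0.014 < α = 0.05, reject H0; the data support H1.

t = 2.604; reject H0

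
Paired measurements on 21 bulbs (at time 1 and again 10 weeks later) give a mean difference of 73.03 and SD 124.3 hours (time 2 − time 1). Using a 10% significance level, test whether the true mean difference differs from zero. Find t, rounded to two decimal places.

2.69

H0: μ_d = 0; H1: μ_d ≠ 0 (paired t-test on the differences, two-sided).
t = d̄/(s_d/√n) = 73.03/(124.3/√21) = 2.69
df = n − 1 = 20
Two-sided p-value ≈ 0.0140
Since p ≈ 0.0140 < α = 0.1, reject H0; the data support H1.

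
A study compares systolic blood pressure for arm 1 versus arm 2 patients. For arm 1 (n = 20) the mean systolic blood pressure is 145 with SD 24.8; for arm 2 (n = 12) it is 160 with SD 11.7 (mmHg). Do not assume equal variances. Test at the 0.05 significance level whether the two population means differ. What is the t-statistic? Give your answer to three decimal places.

-2.310

Let group 1 = arm 1, group 2 = arm 2. H0: μ_1 = μ_2; H1: μ_1 ≠ μ_2 (Welch's two-sample t-test, two-sided).
t = (x̄_1 − x̄_2)/√(s_1²/n_1 + s_2²/n_2) = (145 − 160)/√(24.8²/20 + 11.7²/12) = -2.310
Welch–Satterthwaite df ≈ 28.85
Two-sided p-value ≈ 0.0282
Since p ≈ 0.0282 < α = 0.05, reject H0; the evidence is statistically significant.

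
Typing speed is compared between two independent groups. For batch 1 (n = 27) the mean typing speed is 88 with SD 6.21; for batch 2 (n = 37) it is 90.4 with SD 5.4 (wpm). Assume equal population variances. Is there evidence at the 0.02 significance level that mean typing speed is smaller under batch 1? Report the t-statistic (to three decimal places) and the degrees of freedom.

t = -1.648, df = 62

Let group 1 = batch 1, group 2 = batch 2. H0: μ_1 = μ_2; H1: μ_1 < μ_2 (two-sample pooled-variance t-test, left-tailed).
s_p² = [(27−1)·6.21² + (37−1)·5.4²]/(27+37−2) = 33.1037
t = (88 − 90.4)/√[33.1037·(1/27 + 1/37)] = -1.648
df = n₁ + n₂ − 2 = 62
p-value = P(T ≤ -1.648) ≈ 0.0522
Since p ≈ 0.0522 > α = 0.02, fail to reject H0; the data do not provide sufficient evidence against H0.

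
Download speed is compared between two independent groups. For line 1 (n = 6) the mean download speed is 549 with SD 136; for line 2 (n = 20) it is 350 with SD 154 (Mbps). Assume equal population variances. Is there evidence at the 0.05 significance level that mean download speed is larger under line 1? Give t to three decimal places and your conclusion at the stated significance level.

t = 2.842; reject H0

Let group 1 = line 1, group 2 = line 2. H0: μ_1 = μ_2; H1: μ_1 > μ_2 (two-sample pooled-variance t-test, right-tailed).
s_p² = [(6−1)·136² + (20−1)·154²]/(6+20−2) = 22628.5
t = (549 − 350)/√[22628.5·(1/6 + 1/20)] = 2.842
df = n₁ + n₂ − 2 = 24
p-value = P(T ≥ 2.842) ≈ 0.0045
Since p ≈ 0.0045 < α = 0.05, reject H0; the data support H1.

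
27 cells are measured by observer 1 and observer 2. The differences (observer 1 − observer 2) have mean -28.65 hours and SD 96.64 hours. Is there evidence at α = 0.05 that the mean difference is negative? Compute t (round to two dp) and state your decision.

H0: μ_d = 0; H1: μ_d < 0 (paired t-test on the differences, left-tailed).
t = d̄/(s_d/√n) = -28.65/(96.64/√27) = -1.54
df = n − 1 = 26
p-value = P(T ≤ -1.54) ≈ 0.068
Since p ≈ 0.068 > α = 0.05, fail to reject H0; the data do not provide sufficient evidence against H0.

t = -1.54; fail to reject H0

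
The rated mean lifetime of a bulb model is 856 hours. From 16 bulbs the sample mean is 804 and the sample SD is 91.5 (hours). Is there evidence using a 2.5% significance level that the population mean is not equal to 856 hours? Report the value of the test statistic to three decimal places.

-2.273

H0: μ = 856; H1: μ ≠ 856 (one-sample t-test, two-sided).
t = (x̄ − μ₀)/(s/√n) = (804 − 856)/(91.5/√16) = -2.273
df = n − 1 = 15
Two-sided p-value ≈ 0.0381
Since p ≈ 0.0381 > α = 0.025, fail to reject H0; the evidence is not statistically significant.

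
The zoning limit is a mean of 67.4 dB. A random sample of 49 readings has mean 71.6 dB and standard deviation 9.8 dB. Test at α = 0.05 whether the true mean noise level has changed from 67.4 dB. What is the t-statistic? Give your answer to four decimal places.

H0: μ = 67.4; H1: μ ≠ 67.4 (one-sample t-test, two-sided).
t = (x̄ − μ₀)/(s/√n) = (71.6 − 67.4)/(9.8/√49) = 3.0000
df = n − 1 = 48
Two-sided p-value ≈ 0.0043
Since p ≈ 0.0043 < α = 0.05, reject H0; the data support H1.

3.0000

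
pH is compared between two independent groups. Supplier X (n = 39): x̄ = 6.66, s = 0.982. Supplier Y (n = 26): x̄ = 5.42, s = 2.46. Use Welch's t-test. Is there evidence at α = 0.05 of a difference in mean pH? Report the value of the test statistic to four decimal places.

2.4437

Let group 1 = supplier X, group 2 = supplier Y. H0: μ_1 = μ_2; H1: μ_1 ≠ μ_2 (Welch's two-sample t-test, two-sided).
t = (x̄_1 − x̄_2)/√(s_1²/n_1 + s_2²/n_2) = (6.66 − 5.42)/√(0.982²/39 + 2.46²/26) = 2.4437
Welch–Satterthwaite df ≈ 30.37
Two-sided p-value ≈ 0.0206
Since p ≈ 0.0206 < α = 0.05, reject H0; the data support H1.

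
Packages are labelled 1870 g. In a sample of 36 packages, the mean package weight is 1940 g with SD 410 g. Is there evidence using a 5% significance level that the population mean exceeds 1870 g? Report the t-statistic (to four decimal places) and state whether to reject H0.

t = 1.0244; fail to reject H0

H0: μ = 1870; H1: μ > 1870 (one-sample t-test, right-tailed).
t = (x̄ − μ₀)/(s/√n) = (1940 − 1870)/(410/√36) = 1.0244
df = n − 1 = 35
p-value = P(T ≥ 1.0244) ≈ 0.156
Since p ≈ 0.156 > α = 0.05, fail to reject H0; the evidence is not statistically significant.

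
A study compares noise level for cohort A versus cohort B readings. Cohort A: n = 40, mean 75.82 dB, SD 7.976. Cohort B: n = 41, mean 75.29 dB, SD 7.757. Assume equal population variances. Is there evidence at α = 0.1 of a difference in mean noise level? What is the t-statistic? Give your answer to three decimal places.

0.303

Let group 1 = cohort A, group 2 = cohort B. H0: μ_1 = μ_2; H1: μ_1 ≠ μ_2 (two-sample pooled-variance t-test, two-sided).
s_p² = [(40−1)·7.976² + (41−1)·7.757²]/(40+41−2) = 61.872
t = (75.82 − 75.29)/√[61.872·(1/40 + 1/41)] = 0.303
df = n₁ + n₂ − 2 = 79
Two-sided p-value ≈ 0.763
Since p ≈ 0.763 > α = 0.1, fail to reject H0; the evidence is not statistically significant.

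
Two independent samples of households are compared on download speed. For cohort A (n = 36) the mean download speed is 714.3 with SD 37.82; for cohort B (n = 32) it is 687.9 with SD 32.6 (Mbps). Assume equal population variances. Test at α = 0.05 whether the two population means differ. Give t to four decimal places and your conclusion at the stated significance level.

Let group 1 = cohort A, group 2 = cohort B. H0: μ_1 = μ_2; H1: μ_1 ≠ μ_2 (two-sample pooled-variance t-test, two-sided).
s_p² = [(36−1)·37.82² + (32−1)·32.6²]/(36+32−2) = 1257.7
t = (714.3 − 687.9)/√[1257.7·(1/36 + 1/32)] = 3.0640
df = n₁ + n₂ − 2 = 66
Two-sided p-value ≈ 0.0032
Since p ≈ 0.0032 < α = 0.05, reject H0; the data support H1.

t = 3.0640; reject H0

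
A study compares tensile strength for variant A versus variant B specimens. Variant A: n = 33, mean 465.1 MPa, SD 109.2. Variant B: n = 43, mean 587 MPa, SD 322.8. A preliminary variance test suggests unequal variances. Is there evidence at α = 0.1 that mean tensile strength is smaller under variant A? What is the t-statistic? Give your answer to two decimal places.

-2.31

Let group 1 = variant A, group 2 = variant B. H0: μ_1 = μ_2; H1: μ_1 < μ_2 (Welch's two-sample t-test, left-tailed).
t = (x̄_1 − x̄_2)/√(s_1²/n_1 + s_2²/n_2) = (465.1 − 587)/√(109.2²/33 + 322.8²/43) = -2.31
Welch–Satterthwaite df ≈ 53.89
p-value = P(T ≤ -2.31) ≈ 0.012
Since p ≈ 0.012 < α = 0.1, reject H0; the data support H1.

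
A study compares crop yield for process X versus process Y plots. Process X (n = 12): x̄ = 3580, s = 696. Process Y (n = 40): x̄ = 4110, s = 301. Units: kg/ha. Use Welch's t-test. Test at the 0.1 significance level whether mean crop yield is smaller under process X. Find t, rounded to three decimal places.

-2.567

Let group 1 = process X, group 2 = process Y. H0: μ_1 = μ_2; H1: μ_1 < μ_2 (Welch's two-sample t-test, left-tailed).
t = (x̄_1 − x̄_2)/√(s_1²/n_1 + s_2²/n_2) = (3580 − 4110)/√(696²/12 + 301²/40) = -2.567
Welch–Satterthwaite df ≈ 12.26
p-value = P(T ≤ -2.567) ≈ 0.012
Since p ≈ 0.012 < α = 0.1, reject H0; the data support H1.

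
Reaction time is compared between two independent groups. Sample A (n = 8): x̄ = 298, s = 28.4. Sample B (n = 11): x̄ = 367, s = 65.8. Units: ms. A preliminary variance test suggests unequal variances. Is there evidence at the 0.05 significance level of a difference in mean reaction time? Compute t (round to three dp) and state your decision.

Let group 1 = sample A, group 2 = sample B. H0: μ_1 = μ_2; H1: μ_1 ≠ μ_2 (Welch's two-sample t-test, two-sided).
t = (x̄_1 − x̄_2)/√(s_1²/n_1 + s_2²/n_2) = (298 − 367)/√(28.4²/8 + 65.8²/11) = -3.103
Welch–Satterthwaite df ≈ 14.43
Two-sided p-value ≈ 0.008
Since p ≈ 0.008 < α = 0.05, reject H0; the data support H1.

t = -3.103; reject H0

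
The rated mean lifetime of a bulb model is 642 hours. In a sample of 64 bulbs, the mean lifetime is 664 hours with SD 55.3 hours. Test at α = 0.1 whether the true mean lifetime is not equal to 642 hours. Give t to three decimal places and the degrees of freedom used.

H0: μ = 642; H1: μ ≠ 642 (one-sample t-test, two-sided).
t = (x̄ − μ₀)/(s/√n) = (664 − 642)/(55.3/√64) = 3.183
df = n − 1 = 63
Two-sided p-value ≈ 0.0023
Since p ≈ 0.0023 < α = 0.1, reject H0; the data support H1.

t = 3.183, df = 63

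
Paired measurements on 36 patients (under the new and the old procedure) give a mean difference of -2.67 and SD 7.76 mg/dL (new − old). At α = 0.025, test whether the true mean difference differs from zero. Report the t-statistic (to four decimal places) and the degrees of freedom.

H0: μ_d = 0; H1: μ_d ≠ 0 (paired t-test on the differences, two-sided).
t = d̄/(s_d/√n) = -2.67/(7.76/√36) = -2.0644
df = n − 1 = 35
Two-sided p-value ≈ 0.0464
Since p ≈ 0.0464 > α = 0.025, fail to reject H0; the data do not provide sufficient evidence against H0.

t = -2.0644, df = 35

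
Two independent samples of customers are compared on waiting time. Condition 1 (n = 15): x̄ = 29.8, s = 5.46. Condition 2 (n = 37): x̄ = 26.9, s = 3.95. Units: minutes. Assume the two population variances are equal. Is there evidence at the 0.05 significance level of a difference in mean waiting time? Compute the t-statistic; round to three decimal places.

Let group 1 = condition 1, group 2 = condition 2. H0: μ_1 = μ_2; H1: μ_1 ≠ μ_2 (two-sample pooled-variance t-test, two-sided).
s_p² = [(15−1)·5.46² + (37−1)·3.95²]/(15+37−2) = 19.581
t = (29.8 − 26.9)/√[19.581·(1/15 + 1/37)] = 2.141
df = n₁ + n₂ − 2 = 50
Two-sided p-value ≈ 0.0372
Since p ≈ 0.0372 < α = 0.05, reject H0; the data support H1.

2.141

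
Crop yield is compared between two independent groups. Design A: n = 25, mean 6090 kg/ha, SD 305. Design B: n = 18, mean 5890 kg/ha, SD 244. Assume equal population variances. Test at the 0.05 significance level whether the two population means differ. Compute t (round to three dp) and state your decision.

t = 2.300; reject H0

Let group 1 = design A, group 2 = design B. H0: μ_1 = μ_2; H1: μ_1 ≠ μ_2 (two-sample pooled-variance t-test, two-sided).
s_p² = [(25−1)·305² + (18−1)·244²]/(25+18−2) = 79139.3
t = (6090 − 5890)/√[79139.3·(1/25 + 1/18)] = 2.300
df = n₁ + n₂ − 2 = 41
Two-sided p-value ≈ 0.0266
Since p ≈ 0.0266 < α = 0.05, reject H0; the evidence is statistically significant.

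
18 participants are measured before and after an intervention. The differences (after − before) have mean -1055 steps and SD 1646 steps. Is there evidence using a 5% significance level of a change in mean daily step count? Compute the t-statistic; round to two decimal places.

-2.72

H0: μ_d = 0; H1: μ_d ≠ 0 (paired t-test on the differences, two-sided).
t = d̄/(s_d/√n) = -1055/(1646/√18) = -2.72
df = n − 1 = 17
Two-sided p-value ≈ 0.0146
Since p ≈ 0.0146 < α = 0.05, reject H0; the evidence is statistically significant.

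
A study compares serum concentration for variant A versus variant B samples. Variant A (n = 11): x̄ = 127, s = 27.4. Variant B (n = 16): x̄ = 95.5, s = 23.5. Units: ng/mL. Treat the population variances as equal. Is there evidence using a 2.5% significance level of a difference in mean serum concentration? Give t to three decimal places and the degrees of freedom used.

Let group 1 = variant A, group 2 = variant B. H0: μ_1 = μ_2; H1: μ_1 ≠ μ_2 (two-sample pooled-variance t-test, two-sided).
s_p² = [(11−1)·27.4² + (16−1)·23.5²]/(11+16−2) = 631.654
t = (127 − 95.5)/√[631.654·(1/11 + 1/16)] = 3.200
df = n₁ + n₂ − 2 = 25
Two-sided p-value ≈ 0.0037
Since p ≈ 0.0037 < α = 0.025, reject H0; the data support H1.

t = 3.200, df = 25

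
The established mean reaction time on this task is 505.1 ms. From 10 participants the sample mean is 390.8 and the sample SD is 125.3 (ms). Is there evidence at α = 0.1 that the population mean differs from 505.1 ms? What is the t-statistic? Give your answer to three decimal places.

H0: μ = 505.1; H1: μ ≠ 505.1 (one-sample t-test, two-sided).
t = (x̄ − μ₀)/(s/√n) = (390.8 − 505.1)/(125.3/√10) = -2.885
df = n − 1 = 9
Two-sided p-value ≈ 0.018
Since p ≈ 0.018 < α = 0.1, reject H0; the evidence is statistically significant.

-2.885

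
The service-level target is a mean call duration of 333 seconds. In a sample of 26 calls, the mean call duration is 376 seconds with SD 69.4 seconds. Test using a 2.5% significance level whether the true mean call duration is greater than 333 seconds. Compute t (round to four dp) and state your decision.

H0: μ = 333; H1: μ > 333 (one-sample t-test, right-tailed).
t = (x̄ − μ₀)/(s/√n) = (376 − 333)/(69.4/√26) = 3.1593
df = n − 1 = 25
p-value = P(T ≥ 3.1593) ≈ 0.002
Since p ≈ 0.002 < α = 0.025, reject H0; the data support H1.

t = 3.1593; reject H0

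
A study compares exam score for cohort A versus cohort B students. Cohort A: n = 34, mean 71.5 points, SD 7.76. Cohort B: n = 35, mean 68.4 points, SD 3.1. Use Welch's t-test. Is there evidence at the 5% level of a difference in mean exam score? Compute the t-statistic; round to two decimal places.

2.17

Let group 1 = cohort A, group 2 = cohort B. H0: μ_1 = μ_2; H1: μ_1 ≠ μ_2 (Welch's two-sample t-test, two-sided).
t = (x̄_1 − x̄_2)/√(s_1²/n_1 + s_2²/n_2) = (71.5 − 68.4)/√(7.76²/34 + 3.1²/35) = 2.17
Welch–Satterthwaite df ≈ 43.02
Two-sided p-value ≈ 0.0358
Since p ≈ 0.0358 < α = 0.05, reject H0; the evidence is statistically significant.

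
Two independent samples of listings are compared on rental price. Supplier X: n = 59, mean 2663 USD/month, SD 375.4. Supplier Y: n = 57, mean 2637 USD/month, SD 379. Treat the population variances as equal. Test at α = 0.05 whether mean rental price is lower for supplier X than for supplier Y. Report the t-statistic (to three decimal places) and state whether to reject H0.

t = 0.371; fail to reject H0

Let group 1 = supplier X, group 2 = supplier Y. H0: μ_1 = μ_2; H1: μ_1 < μ_2 (two-sample pooled-variance t-test, left-tailed).
s_p² = [(59−1)·375.4² + (57−1)·379²]/(59+57−2) = 142259
t = (2663 − 2637)/√[142259·(1/59 + 1/57)] = 0.371
df = n₁ + n₂ − 2 = 114
p-value = P(T ≤ 0.371) ≈ 0.644
Since p ≈ 0.644 > α = 0.05, fail to reject H0; the data do not provide sufficient evidence against H0.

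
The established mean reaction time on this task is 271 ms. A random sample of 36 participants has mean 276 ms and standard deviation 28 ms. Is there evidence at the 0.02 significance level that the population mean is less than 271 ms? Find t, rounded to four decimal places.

H0: μ = 271; H1: μ < 271 (one-sample t-test, left-tailed).
t = (x̄ − μ₀)/(s/√n) = (276 − 271)/(28/√36) = 1.0714
df = n − 1 = 35
p-value = P(T ≤ 1.0714) ≈ 0.854
Since p ≈ 0.854 > α = 0.02, fail to reject H0; the evidence is not statistically significant.

1.0714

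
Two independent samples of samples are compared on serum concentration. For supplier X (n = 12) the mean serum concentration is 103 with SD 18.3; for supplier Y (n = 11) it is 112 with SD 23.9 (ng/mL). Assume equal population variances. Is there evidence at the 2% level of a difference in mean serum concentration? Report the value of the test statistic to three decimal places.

Let group 1 = supplier X, group 2 = supplier Y. H0: μ_1 = μ_2; H1: μ_1 ≠ μ_2 (two-sample pooled-variance t-test, two-sided).
s_p² = [(12−1)·18.3² + (11−1)·23.9²]/(12+11−2) = 447.423
t = (103 − 112)/√[447.423·(1/12 + 1/11)] = -1.019
df = n₁ + n₂ − 2 = 21
Two-sided p-value ≈ 0.3197
Since p ≈ 0.3197 > α = 0.02, fail to reject H0; the data do not provide sufficient evidence against H0.

-1.019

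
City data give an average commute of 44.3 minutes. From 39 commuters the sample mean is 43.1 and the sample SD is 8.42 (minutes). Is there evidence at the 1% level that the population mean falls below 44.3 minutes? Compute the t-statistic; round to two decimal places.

-0.89

H0: μ = 44.3; H1: μ < 44.3 (one-sample t-test, left-tailed).
t = (x̄ − μ₀)/(s/√n) = (43.1 − 44.3)/(8.42/√39) = -0.89
df = n − 1 = 38
p-value = P(T ≤ -0.89) ≈ 0.1895
Since p ≈ 0.1895 > α = 0.01, fail to reject H0; the data do not provide sufficient evidence against H0.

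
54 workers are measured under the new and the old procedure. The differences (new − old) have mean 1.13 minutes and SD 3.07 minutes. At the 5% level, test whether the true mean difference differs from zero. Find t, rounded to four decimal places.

H0: μ_d = 0; H1: μ_d ≠ 0 (paired t-test on the differences, two-sided).
t = d̄/(s_d/√n) = 1.13/(3.07/√54) = 2.7048
df = n − 1 = 53
Two-sided p-value ≈ 0.009
Since p ≈ 0.009 < α = 0.05, reject H0; the data support H1.

2.7048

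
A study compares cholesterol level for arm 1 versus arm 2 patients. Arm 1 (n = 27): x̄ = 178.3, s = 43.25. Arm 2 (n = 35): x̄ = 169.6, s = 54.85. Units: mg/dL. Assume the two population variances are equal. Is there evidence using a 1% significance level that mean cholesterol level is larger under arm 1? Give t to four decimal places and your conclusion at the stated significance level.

Let group 1 = arm 1, group 2 = arm 2. H0: μ_1 = μ_2; H1: μ_1 > μ_2 (two-sample pooled-variance t-test, right-tailed).
s_p² = [(27−1)·43.25² + (35−1)·54.85²]/(27+35−2) = 2515.41
t = (178.3 − 169.6)/√[2515.41·(1/27 + 1/35)] = 0.6772
df = n₁ + n₂ − 2 = 60
p-value = P(T ≥ 0.6772) ≈ 0.2504
Since p ≈ 0.2504 > α = 0.01, fail to reject H0; the evidence is not statistically significant.

t = 0.6772; fail to reject H0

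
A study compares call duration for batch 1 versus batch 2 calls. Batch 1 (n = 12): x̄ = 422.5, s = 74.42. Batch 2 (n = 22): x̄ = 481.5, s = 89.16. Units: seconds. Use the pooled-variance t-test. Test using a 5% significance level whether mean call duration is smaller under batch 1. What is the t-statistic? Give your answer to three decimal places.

Let group 1 = batch 1, group 2 = batch 2. H0: μ_1 = μ_2; H1: μ_1 < μ_2 (two-sample pooled-variance t-test, left-tailed).
s_p² = [(12−1)·74.42² + (22−1)·89.16²]/(12+22−2) = 7120.67
t = (422.5 − 481.5)/√[7120.67·(1/12 + 1/22)] = -1.948
df = n₁ + n₂ − 2 = 32
p-value = P(T ≤ -1.948) ≈ 0.030
Since p ≈ 0.030 < α = 0.05, reject H0; the data support H1.

-1.948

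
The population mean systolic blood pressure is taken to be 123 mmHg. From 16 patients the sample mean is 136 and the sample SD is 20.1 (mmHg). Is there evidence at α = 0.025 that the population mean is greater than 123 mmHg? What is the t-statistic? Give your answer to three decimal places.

H0: μ = 123; H1: μ > 123 (one-sample t-test, right-tailed).
t = (x̄ − μ₀)/(s/√n) = (136 − 123)/(20.1/√16) = 2.587
df = n − 1 = 15
p-value = P(T ≥ 2.587) ≈ 0.010
Since p ≈ 0.010 < α = 0.025, reject H0; the evidence is statistically significant.

2.587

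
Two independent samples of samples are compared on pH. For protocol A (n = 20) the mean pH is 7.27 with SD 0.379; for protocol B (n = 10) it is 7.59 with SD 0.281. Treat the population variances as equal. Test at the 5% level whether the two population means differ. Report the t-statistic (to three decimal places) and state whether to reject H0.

Let group 1 = protocol A, group 2 = protocol B. H0: μ_1 = μ_2; H1: μ_1 ≠ μ_2 (two-sample pooled-variance t-test, two-sided).
s_p² = [(20−1)·0.379² + (10−1)·0.281²]/(20+10−2) = 0.122851
t = (7.27 − 7.59)/√[0.122851·(1/20 + 1/10)] = -2.357
df = n₁ + n₂ − 2 = 28
Two-sided p-value ≈ 0.0256
Since p ≈ 0.0256 < α = 0.05, reject H0; the evidence is statistically significant.

t = -2.357; reject H0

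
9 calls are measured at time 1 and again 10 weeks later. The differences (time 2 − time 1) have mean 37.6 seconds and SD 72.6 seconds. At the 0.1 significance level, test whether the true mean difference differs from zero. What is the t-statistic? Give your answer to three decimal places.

H0: μ_d = 0; H1: μ_d ≠ 0 (paired t-test on the differences, two-sided).
t = d̄/(s_d/√n) = 37.6/(72.6/√9) = 1.554
df = n − 1 = 8
Two-sided p-value ≈ 0.1589
Since p ≈ 0.1589 > α = 0.1, fail to reject H0; the evidence is not statistically significant.

1.554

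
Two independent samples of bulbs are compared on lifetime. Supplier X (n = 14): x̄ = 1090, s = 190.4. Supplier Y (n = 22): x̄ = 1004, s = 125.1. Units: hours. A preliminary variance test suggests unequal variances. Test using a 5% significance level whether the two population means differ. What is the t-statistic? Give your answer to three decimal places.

Let group 1 = supplier X, group 2 = supplier Y. H0: μ_1 = μ_2; H1: μ_1 ≠ μ_2 (Welch's two-sample t-test, two-sided).
t = (x̄_1 − x̄_2)/√(s_1²/n_1 + s_2²/n_2) = (1090 − 1004)/√(190.4²/14 + 125.1²/22) = 1.497
Welch–Satterthwaite df ≈ 20.18
Two-sided p-value ≈ 0.1499
Since p ≈ 0.1499 > α = 0.05, fail to reject H0; the data do not provide sufficient evidence against H0.

1.497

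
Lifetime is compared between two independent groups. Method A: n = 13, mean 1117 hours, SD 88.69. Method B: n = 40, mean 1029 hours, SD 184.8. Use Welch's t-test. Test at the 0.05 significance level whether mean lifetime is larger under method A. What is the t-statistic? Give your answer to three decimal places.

2.304

Let group 1 = method A, group 2 = method B. H0: μ_1 = μ_2; H1: μ_1 > μ_2 (Welch's two-sample t-test, right-tailed).
t = (x̄_1 − x̄_2)/√(s_1²/n_1 + s_2²/n_2) = (1117 − 1029)/√(88.69²/13 + 184.8²/40) = 2.304
Welch–Satterthwaite df ≈ 43.26
p-value = P(T ≥ 2.304) ≈ 0.0130
Since p ≈ 0.0130 < α = 0.05, reject H0; the evidence is statistically significant.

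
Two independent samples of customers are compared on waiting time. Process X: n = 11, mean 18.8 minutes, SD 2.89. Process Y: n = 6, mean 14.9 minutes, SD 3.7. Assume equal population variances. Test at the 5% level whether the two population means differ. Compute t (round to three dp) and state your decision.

Let group 1 = process X, group 2 = process Y. H0: μ_1 = μ_2; H1: μ_1 ≠ μ_2 (two-sample pooled-variance t-test, two-sided).
s_p² = [(11−1)·2.89² + (6−1)·3.7²]/(11+6−2) = 10.1314
t = (18.8 − 14.9)/√[10.1314·(1/11 + 1/6)] = 2.414
df = n₁ + n₂ − 2 = 15
Two-sided p-value ≈ 0.029
Since p ≈ 0.029 < α = 0.05, reject H0; the evidence is statistically significant.

t = 2.414; reject H0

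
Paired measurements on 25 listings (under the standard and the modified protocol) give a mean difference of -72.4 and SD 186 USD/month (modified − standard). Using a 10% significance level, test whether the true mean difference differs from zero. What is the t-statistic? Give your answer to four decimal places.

H0: μ_d = 0; H1: μ_d ≠ 0 (paired t-test on the differences, two-sided).
t = d̄/(s_d/√n) = -72.4/(186/√25) = -1.9462
df = n − 1 = 24
Two-sided p-value ≈ 0.063
Since p ≈ 0.063 < α = 0.1, reject H0; the evidence is statistically significant.

-1.9462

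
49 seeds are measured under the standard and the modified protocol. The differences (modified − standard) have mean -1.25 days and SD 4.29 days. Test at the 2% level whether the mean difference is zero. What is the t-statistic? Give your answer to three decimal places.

H0: μ_d = 0; H1: μ_d ≠ 0 (paired t-test on the differences, two-sided).
t = d̄/(s_d/√n) = -1.25/(4.29/√49) = -2.040
df = n − 1 = 48
Two-sided p-value ≈ 0.047
Since p ≈ 0.047 > α = 0.02, fail to reject H0; the data do not provide sufficient evidence against H0.

-2.040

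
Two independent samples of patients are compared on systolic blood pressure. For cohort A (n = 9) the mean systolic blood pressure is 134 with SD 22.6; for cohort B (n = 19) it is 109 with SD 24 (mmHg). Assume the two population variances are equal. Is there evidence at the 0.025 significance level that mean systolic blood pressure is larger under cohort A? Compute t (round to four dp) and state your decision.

Let group 1 = cohort A, group 2 = cohort B. H0: μ_1 = μ_2; H1: μ_1 > μ_2 (two-sample pooled-variance t-test, right-tailed).
s_p² = [(9−1)·22.6² + (19−1)·24²]/(9+19−2) = 555.926
t = (134 − 109)/√[555.926·(1/9 + 1/19)] = 2.6203
df = n₁ + n₂ − 2 = 26
p-value = P(T ≥ 2.6203) ≈ 0.0072
Since p ≈ 0.0072 < α = 0.025, reject H0; the evidence is statistically significant.

t = 2.6203; reject H0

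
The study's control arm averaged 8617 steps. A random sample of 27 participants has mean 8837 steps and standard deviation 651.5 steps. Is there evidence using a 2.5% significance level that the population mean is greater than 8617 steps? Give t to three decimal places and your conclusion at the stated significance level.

t = 1.755; fail to reject H0

H0: μ = 8617; H1: μ > 8617 (one-sample t-test, right-tailed).
t = (x̄ − μ₀)/(s/√n) = (8837 − 8617)/(651.5/√27) = 1.755
df = n − 1 = 26
p-value = P(T ≥ 1.755) ≈ 0.0455
Since p ≈ 0.0455 > α = 0.025, fail to reject H0; the evidence is not statistically significant.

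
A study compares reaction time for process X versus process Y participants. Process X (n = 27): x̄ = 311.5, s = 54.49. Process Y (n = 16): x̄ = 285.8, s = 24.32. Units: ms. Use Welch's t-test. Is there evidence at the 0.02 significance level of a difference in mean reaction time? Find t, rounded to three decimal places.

2.120

Let group 1 = process X, group 2 = process Y. H0: μ_1 = μ_2; H1: μ_1 ≠ μ_2 (Welch's two-sample t-test, two-sided).
t = (x̄_1 − x̄_2)/√(s_1²/n_1 + s_2²/n_2) = (311.5 − 285.8)/√(54.49²/27 + 24.32²/16) = 2.120
Welch–Satterthwaite df ≈ 38.82
Two-sided p-value ≈ 0.0404
Since p ≈ 0.0404 > α = 0.02, fail to reject H0; the evidence is not statistically significant.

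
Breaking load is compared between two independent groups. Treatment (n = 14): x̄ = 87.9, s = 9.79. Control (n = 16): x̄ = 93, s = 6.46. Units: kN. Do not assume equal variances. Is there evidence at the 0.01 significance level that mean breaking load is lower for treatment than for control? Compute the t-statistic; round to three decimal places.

Let group 1 = treatment, group 2 = control. H0: μ_1 = μ_2; H1: μ_1 < μ_2 (Welch's two-sample t-test, left-tailed).
t = (x̄_1 − x̄_2)/√(s_1²/n_1 + s_2²/n_2) = (87.9 − 93)/√(9.79²/14 + 6.46²/16) = -1.659
Welch–Satterthwaite df ≈ 22.02
p-value = P(T ≤ -1.659) ≈ 0.056
Since p ≈ 0.056 > α = 0.01, fail to reject H0; the data do not provide sufficient evidence against H0.

-1.659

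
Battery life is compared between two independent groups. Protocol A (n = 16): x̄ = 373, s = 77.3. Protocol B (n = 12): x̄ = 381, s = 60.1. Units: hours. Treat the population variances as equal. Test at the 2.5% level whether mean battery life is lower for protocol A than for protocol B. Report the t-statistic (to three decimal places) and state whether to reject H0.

Let group 1 = protocol A, group 2 = protocol B. H0: μ_1 = μ_2; H1: μ_1 < μ_2 (two-sample pooled-variance t-test, left-tailed).
s_p² = [(16−1)·77.3² + (12−1)·60.1²]/(16+12−2) = 4975.44
t = (373 − 381)/√[4975.44·(1/16 + 1/12)] = -0.297
df = n₁ + n₂ − 2 = 26
p-value = P(T ≤ -0.297) ≈ 0.384
Since p ≈ 0.384 > α = 0.025, fail to reject H0; the data do not provide sufficient evidence against H0.

t = -0.297; fail to reject H0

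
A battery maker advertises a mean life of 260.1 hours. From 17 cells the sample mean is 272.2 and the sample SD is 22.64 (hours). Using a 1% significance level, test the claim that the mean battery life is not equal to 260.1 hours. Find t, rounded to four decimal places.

2.2036

H0: μ = 260.1; H1: μ ≠ 260.1 (one-sample t-test, two-sided).
t = (x̄ − μ₀)/(s/√n) = (272.2 − 260.1)/(22.64/√17) = 2.2036
df = n − 1 = 16
Two-sided p-value ≈ 0.043
Since p ≈ 0.043 > α = 0.01, fail to reject H0; the evidence is not statistically significant.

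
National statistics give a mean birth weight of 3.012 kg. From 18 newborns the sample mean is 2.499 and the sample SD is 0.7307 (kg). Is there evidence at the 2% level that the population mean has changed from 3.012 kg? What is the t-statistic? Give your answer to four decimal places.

H0: μ = 3.012; H1: μ ≠ 3.012 (one-sample t-test, two-sided).
t = (x̄ − μ₀)/(s/√n) = (2.499 − 3.012)/(0.7307/√18) = -2.9786
df = n − 1 = 17
Two-sided p-value ≈ 0.008
Since p ≈ 0.008 < α = 0.02, reject H0; the data support H1.

-2.9786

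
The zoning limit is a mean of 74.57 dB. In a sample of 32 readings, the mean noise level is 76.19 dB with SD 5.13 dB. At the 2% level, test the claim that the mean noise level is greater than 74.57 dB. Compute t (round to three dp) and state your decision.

H0: μ = 74.57; H1: μ > 74.57 (one-sample t-test, right-tailed).
t = (x̄ − μ₀)/(s/√n) = (76.19 − 74.57)/(5.13/√32) = 1.786
df = n − 1 = 31
p-value = P(T ≥ 1.786) ≈ 0.0419
Since p ≈ 0.0419 > α = 0.02, fail to reject H0; the data do not provide sufficient evidence against H0.

t = 1.786; fail to reject H0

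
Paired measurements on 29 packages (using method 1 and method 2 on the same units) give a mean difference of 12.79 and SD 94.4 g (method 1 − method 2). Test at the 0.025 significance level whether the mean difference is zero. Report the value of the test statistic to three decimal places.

0.730

H0: μ_d = 0; H1: μ_d ≠ 0 (paired t-test on the differences, two-sided).
t = d̄/(s_d/√n) = 12.79/(94.4/√29) = 0.730
df = n − 1 = 28
Two-sided p-value ≈ 0.472
Since p ≈ 0.472 > α = 0.025, fail to reject H0; the data do not provide sufficient evidence against H0.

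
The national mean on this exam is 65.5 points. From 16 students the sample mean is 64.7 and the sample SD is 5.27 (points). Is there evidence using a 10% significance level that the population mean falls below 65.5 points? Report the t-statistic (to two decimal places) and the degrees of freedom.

H0: μ = 65.5; H1: μ < 65.5 (one-sample t-test, left-tailed).
t = (x̄ − μ₀)/(s/√n) = (64.7 − 65.5)/(5.27/√16) = -0.61
df = n − 1 = 15
p-value = P(T ≤ -0.61) ≈ 0.2764
Since p ≈ 0.2764 > α = 0.1, fail to reject H0; the data do not provide sufficient evidence against H0.

t = -0.61, df = 15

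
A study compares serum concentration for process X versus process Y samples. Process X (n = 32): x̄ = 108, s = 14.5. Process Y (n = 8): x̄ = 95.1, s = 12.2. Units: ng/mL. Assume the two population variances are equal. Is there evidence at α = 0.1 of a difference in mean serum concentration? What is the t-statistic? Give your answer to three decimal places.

2.314

Let group 1 = process X, group 2 = process Y. H0: μ_1 = μ_2; H1: μ_1 ≠ μ_2 (two-sample pooled-variance t-test, two-sided).
s_p² = [(32−1)·14.5² + (8−1)·12.2²]/(32+8−2) = 198.938
t = (108 − 95.1)/√[198.938·(1/32 + 1/8)] = 2.314
df = n₁ + n₂ − 2 = 38
Two-sided p-value ≈ 0.026
Since p ≈ 0.026 < α = 0.1, reject H0; the data support H1.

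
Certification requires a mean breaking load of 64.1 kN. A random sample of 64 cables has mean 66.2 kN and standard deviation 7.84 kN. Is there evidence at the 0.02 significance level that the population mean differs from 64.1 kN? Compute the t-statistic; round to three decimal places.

H0: μ = 64.1; H1: μ ≠ 64.1 (one-sample t-test, two-sided).
t = (x̄ − μ₀)/(s/√n) = (66.2 − 64.1)/(7.84/√64) = 2.143
df = n − 1 = 63
Two-sided p-value ≈ 0.036
Since p ≈ 0.036 > α = 0.02, fail to reject H0; the data do not provide sufficient evidence against H0.

2.143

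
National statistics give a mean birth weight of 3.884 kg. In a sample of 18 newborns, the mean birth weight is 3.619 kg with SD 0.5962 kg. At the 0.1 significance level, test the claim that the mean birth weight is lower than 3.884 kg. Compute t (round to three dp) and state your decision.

t = -1.886; reject H0

H0: μ = 3.884; H1: μ < 3.884 (one-sample t-test, left-tailed).
t = (x̄ − μ₀)/(s/√n) = (3.619 − 3.884)/(0.5962/√18) = -1.886
df = n − 1 = 17
p-value = P(T ≤ -1.886) ≈ 0.0383
Since p ≈ 0.0383 < α = 0.1, reject H0; the data support H1.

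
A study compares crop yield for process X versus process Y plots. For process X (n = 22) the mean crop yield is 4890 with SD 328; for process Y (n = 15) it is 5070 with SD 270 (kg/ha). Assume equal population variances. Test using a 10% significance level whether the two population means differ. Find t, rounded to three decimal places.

-1.756

Let group 1 = process X, group 2 = process Y. H0: μ_1 = μ_2; H1: μ_1 ≠ μ_2 (two-sample pooled-variance t-test, two-sided).
s_p² = [(22−1)·328² + (15−1)·270²]/(22+15−2) = 93710.4
t = (4890 − 5070)/√[93710.4·(1/22 + 1/15)] = -1.756
df = n₁ + n₂ − 2 = 35
Two-sided p-value ≈ 0.0878
Since p ≈ 0.0878 < α = 0.1, reject H0; the evidence is statistically significant.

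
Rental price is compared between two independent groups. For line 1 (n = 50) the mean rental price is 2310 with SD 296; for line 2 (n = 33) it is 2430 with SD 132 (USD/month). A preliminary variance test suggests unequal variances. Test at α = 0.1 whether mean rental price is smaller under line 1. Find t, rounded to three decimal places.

Let group 1 = line 1, group 2 = line 2. H0: μ_1 = μ_2; H1: μ_1 < μ_2 (Welch's two-sample t-test, left-tailed).
t = (x̄_1 − x̄_2)/√(s_1²/n_1 + s_2²/n_2) = (2310 − 2430)/√(296²/50 + 132²/33) = -2.513
Welch–Satterthwaite df ≈ 72.85
p-value = P(T ≤ -2.513) ≈ 0.0071
Since p ≈ 0.0071 < α = 0.1, reject H0; the data support H1.

-2.513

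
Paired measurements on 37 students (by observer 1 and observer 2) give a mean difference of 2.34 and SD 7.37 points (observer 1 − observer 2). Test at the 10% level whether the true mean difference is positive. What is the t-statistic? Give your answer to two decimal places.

H0: μ_d = 0; H1: μ_d > 0 (paired t-test on the differences, right-tailed).
t = d̄/(s_d/√n) = 2.34/(7.37/√37) = 1.93
df = n − 1 = 36
p-value = P(T ≥ 1.93) ≈ 0.031
Since p ≈ 0.031 < α = 0.1, reject H0; the data support H1.

1.93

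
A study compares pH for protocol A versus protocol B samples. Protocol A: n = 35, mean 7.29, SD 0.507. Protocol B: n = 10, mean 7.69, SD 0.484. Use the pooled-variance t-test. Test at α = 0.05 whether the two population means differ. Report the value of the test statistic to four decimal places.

Let group 1 = protocol A, group 2 = protocol B. H0: μ_1 = μ_2; H1: μ_1 ≠ μ_2 (two-sample pooled-variance t-test, two-sided).
s_p² = [(35−1)·0.507² + (10−1)·0.484²]/(35+10−2) = 0.252278
t = (7.29 − 7.69)/√[0.252278·(1/35 + 1/10)] = -2.2210
df = n₁ + n₂ − 2 = 43
Two-sided p-value ≈ 0.0317
Since p ≈ 0.0317 < α = 0.05, reject H0; the evidence is statistically significant.

-2.2210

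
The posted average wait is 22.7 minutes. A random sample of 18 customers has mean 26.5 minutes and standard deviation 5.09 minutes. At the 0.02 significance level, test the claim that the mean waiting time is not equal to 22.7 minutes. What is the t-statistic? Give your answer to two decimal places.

3.17

H0: μ = 22.7; H1: μ ≠ 22.7 (one-sample t-test, two-sided).
t = (x̄ − μ₀)/(s/√n) = (26.5 − 22.7)/(5.09/√18) = 3.17
df = n − 1 = 17
Two-sided p-value ≈ 0.0056
Since p ≈ 0.0056 < α = 0.02, reject H0; the data support H1.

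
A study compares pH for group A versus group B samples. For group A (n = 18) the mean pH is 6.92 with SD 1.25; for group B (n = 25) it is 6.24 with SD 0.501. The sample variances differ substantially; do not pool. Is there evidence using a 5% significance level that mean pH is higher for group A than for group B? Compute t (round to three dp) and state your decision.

Let group 1 = group A, group 2 = group B. H0: μ_1 = μ_2; H1: μ_1 > μ_2 (Welch's two-sample t-test, right-tailed).
t = (x̄_1 − x̄_2)/√(s_1²/n_1 + s_2²/n_2) = (6.92 − 6.24)/√(1.25²/18 + 0.501²/25) = 2.185
Welch–Satterthwaite df ≈ 20.96
p-value = P(T ≥ 2.185) ≈ 0.0202
Since p ≈ 0.0202 < α = 0.05, reject H0; the data support H1.

t = 2.185; reject H0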